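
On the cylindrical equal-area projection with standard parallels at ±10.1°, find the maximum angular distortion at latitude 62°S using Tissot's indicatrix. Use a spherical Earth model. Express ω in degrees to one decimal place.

A cylindrical equal-area projection with standard parallel φ₀ has meridian scale h = cos φ / cos φ₀ and parallel scale k = cos φ₀ / cos φ (so areas are preserved, h·k = 1).
At 62°: h = 0.4769, k = 2.097; principal scales a = 2.097, b = 0.4769.
sin(ω/2) = (a − b)/(a + b) = 1.620/2.574 = 0.6295, so ω = 2 arcsin(0.6295) ≈ 78.0°.

78.0°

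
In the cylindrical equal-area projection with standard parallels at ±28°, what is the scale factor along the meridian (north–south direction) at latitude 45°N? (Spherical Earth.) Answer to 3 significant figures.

A cylindrical equal-area projection with standard parallel φ₀ has meridian scale h = cos φ / cos φ₀ and parallel scale k = cos φ₀ / cos φ (so areas are preserved, h·k = 1).
h = cos 45° / cos 28° = 0.7071/0.8829 = 0.8008.

0.801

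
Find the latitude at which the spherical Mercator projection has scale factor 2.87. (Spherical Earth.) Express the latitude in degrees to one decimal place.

69.6°

Mercator scale is k = sec φ = 1/cos φ.
1/cos φ = 2.87  ⇒  cos φ = 0.3484  ⇒  φ = arccos(0.3484) ≈ 69.6°.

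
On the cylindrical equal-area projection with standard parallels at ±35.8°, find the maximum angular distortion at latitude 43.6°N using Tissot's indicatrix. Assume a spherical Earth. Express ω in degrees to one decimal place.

For cylindrical equal-area with standard parallel φ₀, h = cos φ / cos φ₀ and k = cos φ₀ / cos φ, so h·k = 1.
At 43.6°: h = 0.8929, k = 1.120; principal scales a = 1.120, b = 0.8929.
sin(ω/2) = (a − b)/(a + b) = 0.2271/2.013 = 0.1128, so ω = 2 arcsin(0.1128) ≈ 13.0°.

13.0°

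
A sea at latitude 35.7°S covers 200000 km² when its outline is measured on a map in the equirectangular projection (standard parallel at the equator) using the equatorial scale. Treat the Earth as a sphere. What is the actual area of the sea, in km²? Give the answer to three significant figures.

162000 km²

Plate carrée maps x = Rλ, y = Rφ. The meridian scale is h = 1 and the parallel scale is k = 1/cos φ = sec φ.
Areal scale = h·k = 1 × sec φ; at 35.7°, h = 1.000, k = 1.231, so h·k = 1.231.
True area = apparent / (areal scale) = 200000 / 1.231 ≈ 162000 km².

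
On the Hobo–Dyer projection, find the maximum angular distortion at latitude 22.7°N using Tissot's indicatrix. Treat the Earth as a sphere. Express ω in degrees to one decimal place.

Hobo–Dyer is a cylindrical equal-area projection with standard parallels at ±37.5°. A cylindrical equal-area projection with standard parallel φ₀ has meridian scale h = cos φ / cos φ₀ and parallel scale k = cos φ₀ / cos φ (so areas are preserved, h·k = 1).
At 22.7°: h = 1.163, k = 0.8600; principal scales a = 1.163, b = 0.8600.
sin(ω/2) = (a − b)/(a + b) = 0.3029/2.023 = 0.1497, so ω = 2 arcsin(0.1497) ≈ 17.2°.

17.2°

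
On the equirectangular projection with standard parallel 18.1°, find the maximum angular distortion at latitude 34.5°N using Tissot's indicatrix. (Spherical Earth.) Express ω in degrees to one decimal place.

8.2°

The equidistant cylindrical projection with φ₀ = 18.1° has h = 1 (meridians true) and k = cos φ₀ / cos φ along parallels.
At 34.5°: h = 1.000, k = 1.153; principal scales a = 1.153, b = 1.000.
sin(ω/2) = (a − b)/(a + b) = 0.1534/2.153 = 0.07122, so ω = 2 arcsin(0.07122) ≈ 8.2°.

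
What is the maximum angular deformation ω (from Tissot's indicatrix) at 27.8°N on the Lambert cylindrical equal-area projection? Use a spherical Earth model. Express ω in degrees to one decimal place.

14.0°

The Lambert cylindrical equal-area projection is the cylindrical equal-area projection with its standard parallel at the equator (φ₀ = 0). For cylindrical equal-area with standard parallel φ₀, h = cos φ / cos φ₀ and k = cos φ₀ / cos φ, so h·k = 1.
At 27.8°: h = 0.8846, k = 1.130; principal scales a = 1.130, b = 0.8846.
sin(ω/2) = (a − b)/(a + b) = 0.2459/2.015 = 0.1220, so ω = 2 arcsin(0.1220) ≈ 14.0°.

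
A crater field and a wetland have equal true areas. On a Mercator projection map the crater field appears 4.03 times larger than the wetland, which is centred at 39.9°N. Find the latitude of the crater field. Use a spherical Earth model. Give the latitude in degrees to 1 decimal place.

67.5°

On Mercator, (apparent₁)/(apparent₂) = sec²φ₁ / sec²φ₂ when true areas are equal.
cos²φ₂ / cos²φ₁ = 4.03  ⇒  cos φ₁ = cos 39.9° / √4.03 = 0.7672/2.007 = 0.3822.
φ₁ = arccos(0.3822) ≈ 67.5°.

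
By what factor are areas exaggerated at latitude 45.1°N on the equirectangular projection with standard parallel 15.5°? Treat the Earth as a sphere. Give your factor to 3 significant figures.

1.37

In the equirectangular projection with standard parallel φ₀ = 15.5° (x = Rλ cos φ₀, y = Rφ), meridians are true-scale (h = 1) and the parallel scale is k = cos φ₀ / cos φ.
Areal scale = h·k = 1 × cos φ₀ / cos φ; at 45.1°, h = 1.000, k = 1.365, so h·k = 1.365.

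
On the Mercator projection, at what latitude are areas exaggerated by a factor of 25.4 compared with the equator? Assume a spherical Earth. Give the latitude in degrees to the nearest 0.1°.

Mercator areal scale is sec²φ.
sec²φ = 25.4  ⇒  cos²φ = 0.03937  ⇒  cos φ = 0.1984.
φ = arccos(0.1984) ≈ 78.6°.

78.6°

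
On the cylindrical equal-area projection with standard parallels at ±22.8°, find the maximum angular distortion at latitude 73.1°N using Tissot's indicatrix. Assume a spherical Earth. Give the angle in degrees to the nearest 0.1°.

For cylindrical equal-area with standard parallel φ₀, h = cos φ / cos φ₀ and k = cos φ₀ / cos φ, so h·k = 1.
At 73.1°: h = 0.3153, k = 3.171; principal scales a = 3.171, b = 0.3153.
sin(ω/2) = (a − b)/(a + b) = 2.856/3.487 = 0.8191, so ω = 2 arcsin(0.8191) ≈ 110.0°.

110.0°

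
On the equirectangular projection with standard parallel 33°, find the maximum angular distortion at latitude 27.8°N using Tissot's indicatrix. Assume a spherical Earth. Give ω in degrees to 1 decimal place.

3.1°

With standard parallel φ₀ = 33°, the equirectangular projection gives x = Rλ cos φ₀, y = Rφ, so h = 1 and k = cos 33° / cos φ.
At 27.8°: h = 1.000, k = 0.9481; principal scales a = 1.000, b = 0.9481.
sin(ω/2) = (a − b)/(a + b) = 0.05190/1.948 = 0.02664, so ω = 2 arcsin(0.02664) ≈ 3.1°.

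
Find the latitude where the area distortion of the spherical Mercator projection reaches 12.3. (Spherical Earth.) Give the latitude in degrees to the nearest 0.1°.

Mercator areal scale is sec²φ.
sec²φ = 12.3  ⇒  cos²φ = 0.08130  ⇒  cos φ = 0.2851.
φ = arccos(0.2851) ≈ 73.4°.

73.4°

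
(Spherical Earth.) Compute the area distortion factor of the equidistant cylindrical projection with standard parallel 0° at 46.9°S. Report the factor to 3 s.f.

Plate carrée maps x = Rλ, y = Rφ. The meridian scale is h = 1 and the parallel scale is k = 1/cos φ = sec φ.
Areal scale = h·k = 1 × sec φ; at 46.9°, h = 1.000, k = 1.464, so h·k = 1.464.

1.46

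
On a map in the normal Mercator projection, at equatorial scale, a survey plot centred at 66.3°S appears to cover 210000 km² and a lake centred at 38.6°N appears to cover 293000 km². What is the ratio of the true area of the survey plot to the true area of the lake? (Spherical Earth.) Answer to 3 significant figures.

Mercator's areal exaggeration is sec²φ; hence true area = (apparent area) · cos²φ.
True area of survey plot: 210000 × cos²(66.3°) = 210000 × 0.1616 = 33930 km².
True area of lake: 293000 × cos²(38.6°) = 293000 × 0.6108 = 179000 km².
Ratio = 33930 / 179000 ≈ 0.190.

0.190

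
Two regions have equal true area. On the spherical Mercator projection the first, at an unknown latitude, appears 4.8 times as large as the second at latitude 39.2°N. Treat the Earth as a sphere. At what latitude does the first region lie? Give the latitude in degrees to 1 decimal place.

69.3°

Mercator areal scale is sec²φ, so apparent-area ratio = sec²φ₁ / sec²φ₂ = cos²φ₂ / cos²φ₁.
cos²φ₂ / cos²φ₁ = 4.8  ⇒  cos φ₁ = cos 39.2° / √4.8 = 0.7749/2.191 = 0.3537.
φ₁ = arccos(0.3537) ≈ 69.3°.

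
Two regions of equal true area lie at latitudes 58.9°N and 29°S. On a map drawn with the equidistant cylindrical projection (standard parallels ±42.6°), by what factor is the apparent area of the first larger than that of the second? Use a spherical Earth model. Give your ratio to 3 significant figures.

1.69

The equidistant cylindrical projection with φ₀ = 42.6° has h = 1 (meridians true) and k = cos φ₀ / cos φ along parallels.
Areal scale at 58.9°: h·k = 1.000 × 1.425 = 1.425.
Areal scale at 29°: h·k = 1.000 × 0.8416 = 0.8416.
Ratio = 1.425/0.8416 ≈ 1.69.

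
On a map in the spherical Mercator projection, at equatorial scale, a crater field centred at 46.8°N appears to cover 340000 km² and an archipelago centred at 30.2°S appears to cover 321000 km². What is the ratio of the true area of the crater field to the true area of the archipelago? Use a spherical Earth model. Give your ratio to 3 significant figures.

Since Mercator area scale is 1/cos²φ, the true area equals the apparent area multiplied by cos²φ.
True area of crater field: 340000 × cos²(46.8°) = 340000 × 0.4686 = 159300 km².
True area of archipelago: 321000 × cos²(30.2°) = 321000 × 0.7470 = 239800 km².
Ratio = 159300 / 239800 ≈ 0.664.

0.664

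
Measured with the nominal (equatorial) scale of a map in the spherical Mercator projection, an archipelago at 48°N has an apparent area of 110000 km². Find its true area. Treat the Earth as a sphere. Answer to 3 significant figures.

For Mercator, h = k = sec φ (a conformal cylindrical projection has a single point scale, 1/cos φ).
Areal scale = k² = sec²φ = 1/cos²(48°) = 1/0.6691² = 2.233.
True area = apparent / (areal scale) = 110000 / 2.233 ≈ 49300 km².

49300 km²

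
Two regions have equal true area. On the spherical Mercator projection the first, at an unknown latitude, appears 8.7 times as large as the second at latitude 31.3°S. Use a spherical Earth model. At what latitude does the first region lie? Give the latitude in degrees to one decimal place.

73.2°

For equal true areas on Mercator, apparent areas scale as sec²φ, so the ratio is cos²φ₂ / cos²φ₁.
cos²φ₂ / cos²φ₁ = 8.7  ⇒  cos φ₁ = cos 31.3° / √8.7 = 0.8545/2.950 = 0.2897.
φ₁ = arccos(0.2897) ≈ 73.2°.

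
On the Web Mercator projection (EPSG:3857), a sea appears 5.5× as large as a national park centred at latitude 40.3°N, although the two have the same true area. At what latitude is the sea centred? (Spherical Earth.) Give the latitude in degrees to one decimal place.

On Mercator, (apparent₁)/(apparent₂) = sec²φ₁ / sec²φ₂ when true areas are equal.
cos²φ₂ / cos²φ₁ = 5.5  ⇒  cos φ₁ = cos 40.3° / √5.5 = 0.7627/2.345 = 0.3252.
φ₁ = arccos(0.3252) ≈ 71.0°.

71.0°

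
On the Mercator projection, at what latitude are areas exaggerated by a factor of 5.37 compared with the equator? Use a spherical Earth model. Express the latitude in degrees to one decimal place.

64.4°

Mercator areal scale is sec²φ.
sec²φ = 5.37  ⇒  cos²φ = 0.1862  ⇒  cos φ = 0.4315.
φ = arccos(0.4315) ≈ 64.4°.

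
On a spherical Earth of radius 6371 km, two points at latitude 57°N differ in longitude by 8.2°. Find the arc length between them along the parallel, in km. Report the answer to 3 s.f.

497 km

Arc length along a parallel = R cos φ · Δλ (with Δλ in radians).
= 6371 × cos 57° × (8.2° × π/180) = 6371 × 0.5446 × 0.1431 ≈ 497 km.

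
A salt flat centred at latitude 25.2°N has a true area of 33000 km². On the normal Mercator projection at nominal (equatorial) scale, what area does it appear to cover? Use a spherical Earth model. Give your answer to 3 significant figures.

For Mercator, h = k = sec φ (a conformal cylindrical projection has a single point scale, 1/cos φ).
Areal scale = k² = sec²φ = 1/cos²(25.2°) = 1/0.9048² = 1.221.
Apparent area = 33000 × 1.221 ≈ 40300 km².

40300 km²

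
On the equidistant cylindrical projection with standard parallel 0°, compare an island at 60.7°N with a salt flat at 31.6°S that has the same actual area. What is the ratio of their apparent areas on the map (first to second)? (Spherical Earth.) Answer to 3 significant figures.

1.74

In the plate carrée (x = Rλ, y = Rφ), meridians are true-scale (h = 1) and parallels are stretched by k = sec φ.
Areal scale at 60.7°: h·k = 1.000 × 2.043 = 2.043.
Areal scale at 31.6°: h·k = 1.000 × 1.174 = 1.174.
Ratio = 2.043/1.174 ≈ 1.74.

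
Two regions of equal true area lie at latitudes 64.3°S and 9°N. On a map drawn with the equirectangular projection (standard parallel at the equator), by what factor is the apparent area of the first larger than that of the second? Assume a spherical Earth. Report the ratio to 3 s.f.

2.28

For the equirectangular projection with φ₀ = 0 (plate carrée), h = 1 along meridians and k = sec φ along parallels.
Areal scale at 64.3°: h·k = 1.000 × 2.306 = 2.306.
Areal scale at 9°: h·k = 1.000 × 1.012 = 1.012.
Ratio = 2.306/1.012 ≈ 2.28.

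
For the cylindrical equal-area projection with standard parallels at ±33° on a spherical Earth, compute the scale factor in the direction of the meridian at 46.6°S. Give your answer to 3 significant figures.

0.819

Cylindrical equal-area (φ₀ = 33°): h = cos φ / cos 33° along meridians, k = cos 33° / cos φ along parallels; h·k = 1.
h = cos 46.6° / cos 33° = 0.6871/0.8387 = 0.8193.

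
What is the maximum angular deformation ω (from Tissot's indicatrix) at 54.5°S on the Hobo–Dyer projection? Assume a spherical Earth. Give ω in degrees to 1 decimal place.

The Hobo–Dyer projection is cylindrical equal-area with φ₀ = 37.5°. For cylindrical equal-area with standard parallel φ₀, h = cos φ / cos φ₀ and k = cos φ₀ / cos φ, so h·k = 1.
At 54.5°: h = 0.7320, k = 1.366; principal scales a = 1.366, b = 0.7320.
sin(ω/2) = (a − b)/(a + b) = 0.6342/2.098 = 0.3023, so ω = 2 arcsin(0.3023) ≈ 35.2°.

35.2°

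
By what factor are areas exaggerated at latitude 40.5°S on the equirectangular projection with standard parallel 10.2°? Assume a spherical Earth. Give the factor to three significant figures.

1.29

The equidistant cylindrical projection with φ₀ = 10.2° has h = 1 (meridians true) and k = cos φ₀ / cos φ along parallels.
Areal scale = h·k = 1 × cos φ₀ / cos φ; at 40.5°, h = 1.000, k = 1.294, so h·k = 1.294.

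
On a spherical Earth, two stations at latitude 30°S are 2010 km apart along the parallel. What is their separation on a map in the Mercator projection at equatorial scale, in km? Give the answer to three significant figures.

2320 km

For Mercator, h = k = sec φ (a conformal cylindrical projection has a single point scale, 1/cos φ).
Along the parallel, k = sec 30° = 1/0.8660 = 1.155.
Map distance = 2010 × 1.155 ≈ 2320 km.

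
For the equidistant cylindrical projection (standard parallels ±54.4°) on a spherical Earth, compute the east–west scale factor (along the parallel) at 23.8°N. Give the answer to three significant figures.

0.636

In the equirectangular projection with standard parallel φ₀ = 54.4° (x = Rλ cos φ₀, y = Rφ), meridians are true-scale (h = 1) and the parallel scale is k = cos φ₀ / cos φ.
k = cos 54.4° / cos 23.8° = 0.5821/0.9150 = 0.6362.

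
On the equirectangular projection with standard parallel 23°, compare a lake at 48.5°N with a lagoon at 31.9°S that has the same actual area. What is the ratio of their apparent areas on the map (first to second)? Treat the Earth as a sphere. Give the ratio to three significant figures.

In the equirectangular projection with standard parallel φ₀ = 23° (x = Rλ cos φ₀, y = Rφ), meridians are true-scale (h = 1) and the parallel scale is k = cos φ₀ / cos φ.
Areal scale at 48.5°: h·k = 1.000 × 1.389 = 1.389.
Areal scale at 31.9°: h·k = 1.000 × 1.084 = 1.084.
Ratio = 1.389/1.084 ≈ 1.28.

1.28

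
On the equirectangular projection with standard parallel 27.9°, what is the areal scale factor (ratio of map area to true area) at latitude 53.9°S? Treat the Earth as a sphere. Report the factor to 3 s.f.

1.50

With standard parallel φ₀ = 27.9°, the equirectangular projection gives x = Rλ cos φ₀, y = Rφ, so h = 1 and k = cos 27.9° / cos φ.
Areal scale = h·k = 1 × cos φ₀ / cos φ; at 53.9°, h = 1.000, k = 1.500, so h·k = 1.500.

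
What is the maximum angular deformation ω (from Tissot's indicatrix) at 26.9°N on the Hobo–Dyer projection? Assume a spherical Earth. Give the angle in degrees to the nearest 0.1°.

13.4°

Hobo–Dyer is a cylindrical equal-area projection with standard parallels at ±37.5°. Cylindrical equal-area (φ₀ = 37.5°): h = cos φ / cos 37.5° along meridians, k = cos 37.5° / cos φ along parallels; h·k = 1.
At 26.9°: h = 1.124, k = 0.8896; principal scales a = 1.124, b = 0.8896.
sin(ω/2) = (a − b)/(a + b) = 0.2345/2.014 = 0.1164, so ω = 2 arcsin(0.1164) ≈ 13.4°.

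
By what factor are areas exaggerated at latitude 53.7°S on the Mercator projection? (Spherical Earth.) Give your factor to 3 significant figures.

2.85

Mercator is conformal, so the point scale is isotropic: h = k = sec φ = 1/cos φ.
Areal scale = k² = sec²φ = 1/cos²(53.7°) = 1/0.5920² = 2.853.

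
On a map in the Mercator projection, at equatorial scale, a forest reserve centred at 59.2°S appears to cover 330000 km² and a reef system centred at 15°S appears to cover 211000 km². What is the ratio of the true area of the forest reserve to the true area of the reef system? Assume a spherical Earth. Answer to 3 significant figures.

Since Mercator area scale is 1/cos²φ, the true area equals the apparent area multiplied by cos²φ.
True area of forest reserve: 330000 × cos²(59.2°) = 330000 × 0.2622 = 86520 km².
True area of reef system: 211000 × cos²(15°) = 211000 × 0.9330 = 196900 km².
Ratio = 86520 / 196900 ≈ 0.439.

0.439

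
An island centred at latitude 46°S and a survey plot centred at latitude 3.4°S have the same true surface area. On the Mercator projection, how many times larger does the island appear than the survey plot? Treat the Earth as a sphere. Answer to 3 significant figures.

2.07

Mercator areal scale is sec²φ.
At 46°: sec²(46°) = 1/0.6947² = 2.072.
At 3.4°: sec²(3.4°) = 1/0.9982² = 1.004.
Ratio = 2.072/1.004 = cos²(3.4°)/cos²(46°) ≈ 2.07.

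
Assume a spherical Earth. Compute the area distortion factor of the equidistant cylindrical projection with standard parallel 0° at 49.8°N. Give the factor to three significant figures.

In the plate carrée (x = Rλ, y = Rφ), meridians are true-scale (h = 1) and parallels are stretched by k = sec φ.
Areal scale = h·k = 1 × sec φ; at 49.8°, h = 1.000, k = 1.549, so h·k = 1.549.

1.55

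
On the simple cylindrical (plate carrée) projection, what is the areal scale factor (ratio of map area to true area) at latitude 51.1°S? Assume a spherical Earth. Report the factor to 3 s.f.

In the plate carrée (x = Rλ, y = Rφ), meridians are true-scale (h = 1) and parallels are stretched by k = sec φ.
Areal scale = h·k = 1 × sec φ; at 51.1°, h = 1.000, k = 1.592, so h·k = 1.592.

1.59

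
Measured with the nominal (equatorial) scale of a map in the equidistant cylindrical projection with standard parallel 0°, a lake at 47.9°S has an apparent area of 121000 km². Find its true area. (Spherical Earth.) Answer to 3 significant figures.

81100 km²

Plate carrée maps x = Rλ, y = Rφ. The meridian scale is h = 1 and the parallel scale is k = 1/cos φ = sec φ.
Areal scale = h·k = 1 × sec φ; at 47.9°, h = 1.000, k = 1.492, so h·k = 1.492.
True area = apparent / (areal scale) = 121000 / 1.492 ≈ 81100 km².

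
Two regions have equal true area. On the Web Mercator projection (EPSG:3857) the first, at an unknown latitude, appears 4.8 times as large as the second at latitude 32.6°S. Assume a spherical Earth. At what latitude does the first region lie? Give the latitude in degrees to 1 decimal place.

67.4°

Mercator areal scale is sec²φ, so apparent-area ratio = sec²φ₁ / sec²φ₂ = cos²φ₂ / cos²φ₁.
cos²φ₂ / cos²φ₁ = 4.8  ⇒  cos φ₁ = cos 32.6° / √4.8 = 0.8425/2.191 = 0.3845.
φ₁ = arccos(0.3845) ≈ 67.4°.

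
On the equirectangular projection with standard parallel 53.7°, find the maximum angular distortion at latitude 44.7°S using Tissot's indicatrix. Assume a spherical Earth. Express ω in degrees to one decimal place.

With standard parallel φ₀ = 53.7°, the equirectangular projection gives x = Rλ cos φ₀, y = Rφ, so h = 1 and k = cos 53.7° / cos φ.
At 44.7°: h = 1.000, k = 0.8329; principal scales a = 1.000, b = 0.8329.
sin(ω/2) = (a − b)/(a + b) = 0.1671/1.833 = 0.09118, so ω = 2 arcsin(0.09118) ≈ 10.5°.

10.5°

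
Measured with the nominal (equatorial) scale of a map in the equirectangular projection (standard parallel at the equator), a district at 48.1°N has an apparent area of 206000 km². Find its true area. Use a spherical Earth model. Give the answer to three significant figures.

Plate carrée maps x = Rλ, y = Rφ. The meridian scale is h = 1 and the parallel scale is k = 1/cos φ = sec φ.
Areal scale = h·k = 1 × sec φ; at 48.1°, h = 1.000, k = 1.497, so h·k = 1.497.
True area = apparent / (areal scale) = 206000 / 1.497 ≈ 138000 km².

138000 km²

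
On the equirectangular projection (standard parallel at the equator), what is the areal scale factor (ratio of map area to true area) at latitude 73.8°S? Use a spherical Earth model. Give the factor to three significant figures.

In the plate carrée (x = Rλ, y = Rφ), meridians are true-scale (h = 1) and parallels are stretched by k = sec φ.
Areal scale = h·k = 1 × sec φ; at 73.8°, h = 1.000, k = 3.584, so h·k = 3.584.

3.58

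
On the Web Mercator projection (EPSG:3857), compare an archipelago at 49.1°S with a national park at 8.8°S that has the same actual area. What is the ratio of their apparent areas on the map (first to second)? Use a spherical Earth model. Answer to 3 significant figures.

2.28

Mercator is conformal with k = sec φ, so areal scale = k² = sec²φ.
At 49.1°: sec²(49.1°) = 1/0.6547² = 2.333.
At 8.8°: sec²(8.8°) = 1/0.9882² = 1.024.
Ratio = 2.333/1.024 = cos²(8.8°)/cos²(49.1°) ≈ 2.28.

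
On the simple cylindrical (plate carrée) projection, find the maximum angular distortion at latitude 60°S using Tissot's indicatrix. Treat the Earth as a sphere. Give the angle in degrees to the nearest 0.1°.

For the equirectangular projection with φ₀ = 0 (plate carrée), h = 1 along meridians and k = sec φ along parallels.
At 60°: h = 1.000, k = 2.000; principal scales a = 2.000, b = 1.000.
sin(ω/2) = (a − b)/(a + b) = 1.0000/3.000 = 0.3333, so ω = 2 arcsin(0.3333) ≈ 38.9°.

38.9°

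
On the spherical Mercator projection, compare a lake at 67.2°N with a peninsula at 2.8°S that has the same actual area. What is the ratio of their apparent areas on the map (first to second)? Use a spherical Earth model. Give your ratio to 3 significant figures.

On Mercator, area is exaggerated by sec²φ = 1/cos²φ.
At 67.2°: sec²(67.2°) = 1/0.3875² = 6.659.
At 2.8°: sec²(2.8°) = 1/0.9988² = 1.002.
Ratio = 6.659/1.002 = cos²(2.8°)/cos²(67.2°) ≈ 6.64.

6.64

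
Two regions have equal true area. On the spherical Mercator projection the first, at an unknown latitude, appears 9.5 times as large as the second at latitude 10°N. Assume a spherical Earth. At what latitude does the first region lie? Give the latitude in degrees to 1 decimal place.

On Mercator, (apparent₁)/(apparent₂) = sec²φ₁ / sec²φ₂ when true areas are equal.
cos²φ₂ / cos²φ₁ = 9.5  ⇒  cos φ₁ = cos 10° / √9.5 = 0.9848/3.082 = 0.3195.
φ₁ = arccos(0.3195) ≈ 71.4°.

71.4°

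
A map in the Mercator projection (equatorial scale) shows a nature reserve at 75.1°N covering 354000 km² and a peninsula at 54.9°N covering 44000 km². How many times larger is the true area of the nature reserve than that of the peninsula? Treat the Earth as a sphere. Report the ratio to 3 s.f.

Since Mercator area scale is 1/cos²φ, the true area equals the apparent area multiplied by cos²φ.
True area of nature reserve: 354000 × cos²(75.1°) = 354000 × 0.06612 = 23410 km².
True area of peninsula: 44000 × cos²(54.9°) = 44000 × 0.3306 = 14550 km².
Ratio = 23410 / 14550 ≈ 1.61.

1.61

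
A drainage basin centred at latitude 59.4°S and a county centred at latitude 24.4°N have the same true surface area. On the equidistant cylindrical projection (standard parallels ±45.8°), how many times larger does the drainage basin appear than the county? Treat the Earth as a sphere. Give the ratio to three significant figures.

1.79

In the equirectangular projection with standard parallel φ₀ = 45.8° (x = Rλ cos φ₀, y = Rφ), meridians are true-scale (h = 1) and the parallel scale is k = cos φ₀ / cos φ.
Areal scale at 59.4°: h·k = 1.000 × 1.370 = 1.370.
Areal scale at 24.4°: h·k = 1.000 × 0.7655 = 0.7655.
Ratio = 1.370/0.7655 ≈ 1.79.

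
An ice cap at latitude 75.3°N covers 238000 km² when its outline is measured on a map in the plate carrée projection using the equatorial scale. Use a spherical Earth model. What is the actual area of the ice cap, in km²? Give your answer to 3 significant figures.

60400 km²

Plate carrée maps x = Rλ, y = Rφ. The meridian scale is h = 1 and the parallel scale is k = 1/cos φ = sec φ.
Areal scale = h·k = 1 × sec φ; at 75.3°, h = 1.000, k = 3.941, so h·k = 3.941.
True area = apparent / (areal scale) = 238000 / 3.941 ≈ 60400 km².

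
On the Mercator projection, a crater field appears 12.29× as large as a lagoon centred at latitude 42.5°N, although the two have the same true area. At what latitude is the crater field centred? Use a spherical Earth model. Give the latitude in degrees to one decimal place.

Mercator areal scale is sec²φ, so apparent-area ratio = sec²φ₁ / sec²φ₂ = cos²φ₂ / cos²φ₁.
cos²φ₂ / cos²φ₁ = 12.29  ⇒  cos φ₁ = cos 42.5° / √12.29 = 0.7373/3.506 = 0.2103.
φ₁ = arccos(0.2103) ≈ 77.9°.

77.9°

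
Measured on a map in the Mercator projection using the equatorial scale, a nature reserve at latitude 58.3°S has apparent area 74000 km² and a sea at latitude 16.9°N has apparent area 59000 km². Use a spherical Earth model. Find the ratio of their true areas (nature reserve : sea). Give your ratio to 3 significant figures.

0.378

Since Mercator area scale is 1/cos²φ, the true area equals the apparent area multiplied by cos²φ.
True area of nature reserve: 74000 × cos²(58.3°) = 74000 × 0.2761 = 20430 km².
True area of sea: 59000 × cos²(16.9°) = 59000 × 0.9155 = 54010 km².
Ratio = 20430 / 54010 ≈ 0.378.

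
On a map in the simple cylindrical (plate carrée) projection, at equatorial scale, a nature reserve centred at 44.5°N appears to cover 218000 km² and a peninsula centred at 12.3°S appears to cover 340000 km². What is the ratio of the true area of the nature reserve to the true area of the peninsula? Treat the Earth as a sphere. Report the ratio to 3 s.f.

0.468

Plate carrée has h = 1 and k = sec φ, giving areal scale sec φ; true area = (apparent area) · cos φ.
True area of nature reserve: 218000 × cos(44.5°) = 218000 × 0.7133 = 155500 km².
True area of peninsula: 340000 × cos(12.3°) = 340000 × 0.9770 = 332200 km².
Ratio = 155500 / 332200 ≈ 0.468.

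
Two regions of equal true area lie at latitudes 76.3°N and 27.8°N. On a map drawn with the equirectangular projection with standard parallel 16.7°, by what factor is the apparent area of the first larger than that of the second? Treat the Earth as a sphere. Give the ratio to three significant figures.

3.73

With standard parallel φ₀ = 16.7°, the equirectangular projection gives x = Rλ cos φ₀, y = Rφ, so h = 1 and k = cos 16.7° / cos φ.
Areal scale at 76.3°: h·k = 1.000 × 4.044 = 4.044.
Areal scale at 27.8°: h·k = 1.000 × 1.083 = 1.083.
Ratio = 4.044/1.083 ≈ 3.73.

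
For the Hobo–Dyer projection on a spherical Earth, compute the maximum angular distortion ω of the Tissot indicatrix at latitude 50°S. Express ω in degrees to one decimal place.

23.9°

The Hobo–Dyer projection is cylindrical equal-area with φ₀ = 37.5°. Cylindrical equal-area (φ₀ = 37.5°): h = cos φ / cos 37.5° along meridians, k = cos 37.5° / cos φ along parallels; h·k = 1.
At 50°: h = 0.8102, k = 1.234; principal scales a = 1.234, b = 0.8102.
sin(ω/2) = (a − b)/(a + b) = 0.4240/2.044 = 0.2074, so ω = 2 arcsin(0.2074) ≈ 23.9°.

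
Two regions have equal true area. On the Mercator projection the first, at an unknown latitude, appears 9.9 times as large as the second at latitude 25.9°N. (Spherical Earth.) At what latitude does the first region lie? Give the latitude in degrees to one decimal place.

73.4°

Mercator areal scale is sec²φ, so apparent-area ratio = sec²φ₁ / sec²φ₂ = cos²φ₂ / cos²φ₁.
cos²φ₂ / cos²φ₁ = 9.9  ⇒  cos φ₁ = cos 25.9° / √9.9 = 0.8996/3.146 = 0.2859.
φ₁ = arccos(0.2859) ≈ 73.4°.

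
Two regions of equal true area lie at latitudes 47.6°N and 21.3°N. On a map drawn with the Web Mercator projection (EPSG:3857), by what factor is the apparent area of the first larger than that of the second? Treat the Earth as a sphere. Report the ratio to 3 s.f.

Mercator is conformal with k = sec φ, so areal scale = k² = sec²φ.
At 47.6°: sec²(47.6°) = 1/0.6743² = 2.199.
At 21.3°: sec²(21.3°) = 1/0.9317² = 1.152.
Ratio = 2.199/1.152 = cos²(21.3°)/cos²(47.6°) ≈ 1.91.

1.91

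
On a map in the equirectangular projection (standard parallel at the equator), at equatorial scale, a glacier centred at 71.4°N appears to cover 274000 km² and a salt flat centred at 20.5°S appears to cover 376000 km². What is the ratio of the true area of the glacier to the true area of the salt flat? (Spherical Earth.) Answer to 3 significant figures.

0.248

Plate carrée has h = 1 and k = sec φ, giving areal scale sec φ; true area = (apparent area) · cos φ.
True area of glacier: 274000 × cos(71.4°) = 274000 × 0.3190 = 87390 km².
True area of salt flat: 376000 × cos(20.5°) = 376000 × 0.9367 = 352200 km².
Ratio = 87390 / 352200 ≈ 0.248.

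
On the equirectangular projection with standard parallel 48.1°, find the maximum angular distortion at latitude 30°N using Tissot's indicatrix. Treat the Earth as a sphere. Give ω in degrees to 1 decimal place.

In the equirectangular projection with standard parallel φ₀ = 48.1° (x = Rλ cos φ₀, y = Rφ), meridians are true-scale (h = 1) and the parallel scale is k = cos φ₀ / cos φ.
At 30°: h = 1.000, k = 0.7711; principal scales a = 1.000, b = 0.7711.
sin(ω/2) = (a − b)/(a + b) = 0.2289/1.771 = 0.1292, so ω = 2 arcsin(0.1292) ≈ 14.8°.

14.8°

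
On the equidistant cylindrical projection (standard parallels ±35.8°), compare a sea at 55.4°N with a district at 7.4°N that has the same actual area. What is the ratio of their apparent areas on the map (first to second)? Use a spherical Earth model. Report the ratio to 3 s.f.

1.75

The equidistant cylindrical projection with φ₀ = 35.8° has h = 1 (meridians true) and k = cos φ₀ / cos φ along parallels.
Areal scale at 55.4°: h·k = 1.000 × 1.428 = 1.428.
Areal scale at 7.4°: h·k = 1.000 × 0.8179 = 0.8179.
Ratio = 1.428/0.8179 ≈ 1.75.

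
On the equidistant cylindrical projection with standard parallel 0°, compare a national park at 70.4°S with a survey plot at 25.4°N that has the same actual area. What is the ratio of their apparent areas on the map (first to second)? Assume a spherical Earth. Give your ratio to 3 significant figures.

2.69

Plate carrée maps x = Rλ, y = Rφ. The meridian scale is h = 1 and the parallel scale is k = 1/cos φ = sec φ.
Areal scale at 70.4°: h·k = 1.000 × 2.981 = 2.981.
Areal scale at 25.4°: h·k = 1.000 × 1.107 = 1.107.
Ratio = 2.981/1.107 ≈ 2.69.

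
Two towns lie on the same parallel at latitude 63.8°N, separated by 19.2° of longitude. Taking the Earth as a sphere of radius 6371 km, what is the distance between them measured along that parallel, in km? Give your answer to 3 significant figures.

943 km

Arc length along a parallel = R cos φ · Δλ (with Δλ in radians).
= 6371 × cos 63.8° × (19.2° × π/180) = 6371 × 0.4415 × 0.3351 ≈ 943 km.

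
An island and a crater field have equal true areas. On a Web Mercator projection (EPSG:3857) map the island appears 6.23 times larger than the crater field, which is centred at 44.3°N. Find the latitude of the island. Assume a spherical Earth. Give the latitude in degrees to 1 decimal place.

73.3°

For equal true areas on Mercator, apparent areas scale as sec²φ, so the ratio is cos²φ₂ / cos²φ₁.
cos²φ₂ / cos²φ₁ = 6.23  ⇒  cos φ₁ = cos 44.3° / √6.23 = 0.7157/2.496 = 0.2867.
φ₁ = arccos(0.2867) ≈ 73.3°.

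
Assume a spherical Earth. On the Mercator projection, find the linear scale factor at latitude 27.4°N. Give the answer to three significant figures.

1.13

Mercator is conformal, so the point scale is isotropic: h = k = sec φ = 1/cos φ.
k = 1/cos 27.4° = 1/0.8878 = 1.126.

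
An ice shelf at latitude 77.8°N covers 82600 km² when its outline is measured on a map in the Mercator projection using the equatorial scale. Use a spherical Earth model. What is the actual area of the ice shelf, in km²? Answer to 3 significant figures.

3690 km²

Mercator is conformal, so the point scale is isotropic: h = k = sec φ = 1/cos φ.
Areal scale = k² = sec²φ = 1/cos²(77.8°) = 1/0.2113² = 22.39.
True area = apparent / (areal scale) = 82600 / 22.39 ≈ 3690 km².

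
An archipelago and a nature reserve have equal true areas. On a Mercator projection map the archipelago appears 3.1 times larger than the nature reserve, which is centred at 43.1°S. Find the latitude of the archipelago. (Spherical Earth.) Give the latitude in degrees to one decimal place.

For equal true areas on Mercator, apparent areas scale as sec²φ, so the ratio is cos²φ₂ / cos²φ₁.
cos²φ₂ / cos²φ₁ = 3.1  ⇒  cos φ₁ = cos 43.1° / √3.1 = 0.7302/1.761 = 0.4147.
φ₁ = arccos(0.4147) ≈ 65.5°.

65.5°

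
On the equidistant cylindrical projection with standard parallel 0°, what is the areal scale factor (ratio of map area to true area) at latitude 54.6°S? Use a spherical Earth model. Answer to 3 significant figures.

1.73

Plate carrée maps x = Rλ, y = Rφ. The meridian scale is h = 1 and the parallel scale is k = 1/cos φ = sec φ.
Areal scale = h·k = 1 × sec φ; at 54.6°, h = 1.000, k = 1.726, so h·k = 1.726.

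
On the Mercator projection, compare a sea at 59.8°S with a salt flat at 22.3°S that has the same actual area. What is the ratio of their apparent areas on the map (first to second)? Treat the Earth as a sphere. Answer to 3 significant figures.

Mercator is conformal with k = sec φ, so areal scale = k² = sec²φ.
At 59.8°: sec²(59.8°) = 1/0.5030² = 3.952.
At 22.3°: sec²(22.3°) = 1/0.9252² = 1.168.
Ratio = 3.952/1.168 = cos²(22.3°)/cos²(59.8°) ≈ 3.38.

3.38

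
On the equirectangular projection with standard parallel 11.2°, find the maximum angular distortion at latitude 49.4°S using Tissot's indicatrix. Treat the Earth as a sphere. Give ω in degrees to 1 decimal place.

The equidistant cylindrical projection with φ₀ = 11.2° has h = 1 (meridians true) and k = cos φ₀ / cos φ along parallels.
At 49.4°: h = 1.000, k = 1.507; principal scales a = 1.507, b = 1.000.
sin(ω/2) = (a − b)/(a + b) = 0.5074/2.507 = 0.2024, so ω = 2 arcsin(0.2024) ≈ 23.3°.

23.3°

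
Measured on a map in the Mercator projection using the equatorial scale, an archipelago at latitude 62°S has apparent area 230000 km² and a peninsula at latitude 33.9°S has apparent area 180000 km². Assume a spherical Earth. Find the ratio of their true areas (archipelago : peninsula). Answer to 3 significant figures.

On Mercator the areal scale is sec²φ, so true area = apparent × cos²φ.
True area of archipelago: 230000 × cos²(62°) = 230000 × 0.2204 = 50690 km².
True area of peninsula: 180000 × cos²(33.9°) = 180000 × 0.6889 = 124000 km².
Ratio = 50690 / 124000 ≈ 0.409.

0.409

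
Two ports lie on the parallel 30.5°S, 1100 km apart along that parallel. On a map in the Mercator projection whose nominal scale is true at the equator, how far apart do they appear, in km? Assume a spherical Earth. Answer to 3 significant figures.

For Mercator, h = k = sec φ (a conformal cylindrical projection has a single point scale, 1/cos φ).
Along the parallel, k = sec 30.5° = 1/0.8616 = 1.161.
Map distance = 1100 × 1.161 ≈ 1280 km.

1280 km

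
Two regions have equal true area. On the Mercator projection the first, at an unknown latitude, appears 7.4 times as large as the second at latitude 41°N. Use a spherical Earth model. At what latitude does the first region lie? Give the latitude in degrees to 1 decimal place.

For equal true areas on Mercator, apparent areas scale as sec²φ, so the ratio is cos²φ₂ / cos²φ₁.
cos²φ₂ / cos²φ₁ = 7.4  ⇒  cos φ₁ = cos 41° / √7.4 = 0.7547/2.720 = 0.2774.
φ₁ = arccos(0.2774) ≈ 73.9°.

73.9°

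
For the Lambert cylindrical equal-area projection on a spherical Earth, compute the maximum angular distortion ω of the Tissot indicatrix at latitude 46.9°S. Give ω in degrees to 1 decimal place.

The Lambert cylindrical equal-area projection is the cylindrical equal-area projection with its standard parallel at the equator (φ₀ = 0). A cylindrical equal-area projection with standard parallel φ₀ has meridian scale h = cos φ / cos φ₀ and parallel scale k = cos φ₀ / cos φ (so areas are preserved, h·k = 1).
At 46.9°: h = 0.6833, k = 1.464; principal scales a = 1.464, b = 0.6833.
sin(ω/2) = (a − b)/(a + b) = 0.7803/2.147 = 0.3635, so ω = 2 arcsin(0.3635) ≈ 42.6°.

42.6°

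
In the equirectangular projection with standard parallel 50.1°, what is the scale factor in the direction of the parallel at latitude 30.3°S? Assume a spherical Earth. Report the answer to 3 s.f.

In the equirectangular projection with standard parallel φ₀ = 50.1° (x = Rλ cos φ₀, y = Rφ), meridians are true-scale (h = 1) and the parallel scale is k = cos φ₀ / cos φ.
k = cos 50.1° / cos 30.3° = 0.6414/0.8634 = 0.7429.

0.743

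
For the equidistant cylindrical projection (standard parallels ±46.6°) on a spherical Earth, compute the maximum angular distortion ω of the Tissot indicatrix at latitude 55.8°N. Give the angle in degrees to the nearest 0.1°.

With standard parallel φ₀ = 46.6°, the equirectangular projection gives x = Rλ cos φ₀, y = Rφ, so h = 1 and k = cos 46.6° / cos φ.
At 55.8°: h = 1.000, k = 1.222; principal scales a = 1.222, b = 1.000.
sin(ω/2) = (a − b)/(a + b) = 0.2224/2.222 = 0.1001, so ω = 2 arcsin(0.1001) ≈ 11.5°.

11.5°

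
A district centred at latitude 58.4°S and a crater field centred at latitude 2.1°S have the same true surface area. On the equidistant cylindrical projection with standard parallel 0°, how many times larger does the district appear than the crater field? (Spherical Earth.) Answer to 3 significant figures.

In the plate carrée (x = Rλ, y = Rφ), meridians are true-scale (h = 1) and parallels are stretched by k = sec φ.
Areal scale at 58.4°: h·k = 1.000 × 1.908 = 1.908.
Areal scale at 2.1°: h·k = 1.000 × 1.001 = 1.001.
Ratio = 1.908/1.001 ≈ 1.91.

1.91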